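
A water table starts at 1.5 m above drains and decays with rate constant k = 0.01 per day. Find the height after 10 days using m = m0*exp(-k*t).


m = m0 * exp(-k*t)
m = 1.5 * exp(-0.01 * 10)
m = 1.5 * exp(-0.1000)

1.3573 m


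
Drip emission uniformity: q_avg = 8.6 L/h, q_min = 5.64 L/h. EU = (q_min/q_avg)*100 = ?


EU = (q_min/q_avg)*100 = (5.64/8.6)*100 = 65.5814%

65.5814 %


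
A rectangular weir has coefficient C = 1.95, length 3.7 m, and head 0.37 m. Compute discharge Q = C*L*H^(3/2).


Q = C * L * H^(3/2) = 1.95 * 3.7 * 0.37^1.5 = 1.95 * 3.7 * 0.225062

1.6238 m^3/s


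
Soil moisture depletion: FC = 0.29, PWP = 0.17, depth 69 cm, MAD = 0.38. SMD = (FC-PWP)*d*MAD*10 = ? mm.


SMD = (FC - PWP) * d * MAD * 10
SMD = (0.29 - 0.17) * 69 * 0.38 * 10
SMD = 0.1200 * 69 * 0.38 * 10

31.4640 mm


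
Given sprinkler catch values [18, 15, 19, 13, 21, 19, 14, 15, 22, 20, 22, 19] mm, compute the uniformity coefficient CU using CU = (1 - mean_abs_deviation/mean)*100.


mean = 18.083333 mm
MAD = 2.569444 mm
CU = (1 - 2.569444/18.083333)*100

85.7911 %


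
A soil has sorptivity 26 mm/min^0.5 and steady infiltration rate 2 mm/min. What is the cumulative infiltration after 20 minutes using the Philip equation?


F = S*sqrt(t) + A*t
F = 26*sqrt(20) + 2*20
F = 26*4.472136 + 40

156.2755 mm


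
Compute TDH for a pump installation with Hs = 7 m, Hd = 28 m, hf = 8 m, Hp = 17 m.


TDH = Hs + Hd + hf + Hp = 7 + 28 + 8 + 17 = 60

60 m


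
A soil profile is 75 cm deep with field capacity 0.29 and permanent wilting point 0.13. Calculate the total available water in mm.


AWC = (FC - PWP) * d * 10
AWC = (0.29 - 0.13) * 75 * 10
AWC = 0.1600 * 75 * 10

120.0000 mm


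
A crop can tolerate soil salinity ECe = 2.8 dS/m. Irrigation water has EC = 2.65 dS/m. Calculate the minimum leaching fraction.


LR = ECiw / (5*ECe - ECiw)
LR = 2.65 / (5*2.8 - 2.65)
LR = 2.65 / 11.3500

0.2335


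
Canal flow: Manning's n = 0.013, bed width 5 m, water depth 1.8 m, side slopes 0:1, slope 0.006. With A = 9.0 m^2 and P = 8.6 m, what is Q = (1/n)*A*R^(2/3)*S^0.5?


R = A/P = 9.0/8.6 = 1.046512
Q = (1/0.013) * 9.0 * 1.046512^(2/3) * 0.006^0.5

55.2761 m^3/s


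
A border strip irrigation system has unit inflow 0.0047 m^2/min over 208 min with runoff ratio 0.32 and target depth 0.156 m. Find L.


L = q*t/((1+r)*Z)
L = 0.0047*208/((1+0.32)*0.156)
L = 0.9776/0.20592

4.7475 m


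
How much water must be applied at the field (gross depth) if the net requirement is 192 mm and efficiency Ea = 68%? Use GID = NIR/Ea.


Ea = 68% = 0.68
GID = NIR / Ea = 192 / 0.68 = 282.3529 mm

282.3529 mm


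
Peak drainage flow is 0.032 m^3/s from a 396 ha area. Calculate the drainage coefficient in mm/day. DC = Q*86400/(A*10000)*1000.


DC = Q * 86400 / (A * 10000) * 1000
DC = 0.032 * 86400 / (396 * 10000) * 1000
DC = 2764800.0000 / 3960000

0.6982 mm/day


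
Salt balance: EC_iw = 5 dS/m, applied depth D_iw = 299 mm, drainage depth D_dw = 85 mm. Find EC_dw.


EC_dw = EC_iw * D_iw / D_dw
EC_dw = 5 * 299 / 85
EC_dw = 1495 / 85

17.5882 dS/m


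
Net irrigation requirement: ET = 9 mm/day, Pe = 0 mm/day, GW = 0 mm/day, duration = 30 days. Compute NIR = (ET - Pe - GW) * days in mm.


Daily deficit = ET - Pe - GW = 9 - 0 - 0 = 9 mm/day
NIR = 9 * 30 = 270 mm

270.0000 mm


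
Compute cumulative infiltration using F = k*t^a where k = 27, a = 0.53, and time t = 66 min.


F = k * t^a = 27 * 66^0.53
F = 27 * 9.212092

248.7265 mm


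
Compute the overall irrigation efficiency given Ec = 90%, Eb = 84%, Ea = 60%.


Ec = 0.9, Eb = 0.84, Ea = 0.6
E = 0.9 * 0.84 * 0.6 * 100 = 45.3600%

45.3600 %


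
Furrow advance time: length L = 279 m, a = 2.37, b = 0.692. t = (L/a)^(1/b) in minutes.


t = (L/a)^(1/b)
t = (279/2.37)^(1/0.692)
t = 117.721519^(1/0.692)

983.0289 min


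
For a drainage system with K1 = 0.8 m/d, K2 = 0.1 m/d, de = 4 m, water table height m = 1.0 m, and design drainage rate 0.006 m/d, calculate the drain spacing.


S^2 = 8*K2*de*m/q + 4*K1*m^2/q
S^2 = 8*0.1*4*1.0/0.006 + 4*0.8*1.0^2/0.006
S = sqrt(1066.6667)

32.6599 m


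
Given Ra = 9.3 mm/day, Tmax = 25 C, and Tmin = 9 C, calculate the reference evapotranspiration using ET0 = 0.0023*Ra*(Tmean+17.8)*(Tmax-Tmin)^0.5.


Tmean = (Tmax + Tmin)/2 = (25 + 9)/2 = 17.0
ET0 = 0.0023 * 9.3 * (17.0 + 17.8) * sqrt(25 - 9)
ET0 = 0.0023 * 9.3 * 34.8 * 4.000000

2.9775 mm/day


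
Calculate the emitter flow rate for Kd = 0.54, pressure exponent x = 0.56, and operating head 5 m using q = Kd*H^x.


q = Kd * H^x = 0.54 * 5^0.56 = 0.54 * 2.462766

1.3299 L/h


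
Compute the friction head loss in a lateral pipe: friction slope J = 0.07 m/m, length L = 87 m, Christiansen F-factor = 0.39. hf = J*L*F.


hf = J * L * F = 0.07 * 87 * 0.39 = 2.3751 m

2.3751 m


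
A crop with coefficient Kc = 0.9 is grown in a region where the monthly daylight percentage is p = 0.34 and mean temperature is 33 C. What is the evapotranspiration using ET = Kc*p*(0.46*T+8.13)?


ET = Kc * p * (0.46*T + 8.13)
ET = 0.9 * 0.34 * (0.46*33 + 8.13)
ET = 0.9 * 0.34 * 23.3100

7.1329 mm/day


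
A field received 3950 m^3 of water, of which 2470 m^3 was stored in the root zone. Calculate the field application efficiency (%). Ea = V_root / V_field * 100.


Ea = V_root / V_field * 100 = 2470 / 3950 * 100 = 62.5316%

62.5316 %


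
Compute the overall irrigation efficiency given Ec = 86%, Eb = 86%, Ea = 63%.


Ec = 0.86, Eb = 0.86, Ea = 0.63
E = 0.86 * 0.86 * 0.63 * 100 = 46.5948%

46.5948 %


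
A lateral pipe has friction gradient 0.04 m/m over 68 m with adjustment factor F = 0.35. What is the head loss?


hf = J * L * F = 0.04 * 68 * 0.35 = 0.9520 m

0.9520 m


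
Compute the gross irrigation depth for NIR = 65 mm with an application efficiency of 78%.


Ea = 78% = 0.78
GID = NIR / Ea = 65 / 0.78 = 83.3333 mm

83.3333 mm


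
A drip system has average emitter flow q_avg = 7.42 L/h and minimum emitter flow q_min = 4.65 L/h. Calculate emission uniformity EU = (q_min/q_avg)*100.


EU = (q_min/q_avg)*100 = (4.65/7.42)*100 = 62.6685%

62.6685 %


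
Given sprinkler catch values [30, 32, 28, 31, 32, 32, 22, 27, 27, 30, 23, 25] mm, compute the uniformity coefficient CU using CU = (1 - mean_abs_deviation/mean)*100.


mean = 28.250000 mm
MAD = 2.916667 mm
CU = (1 - 2.916667/28.250000)*100

89.6755 %


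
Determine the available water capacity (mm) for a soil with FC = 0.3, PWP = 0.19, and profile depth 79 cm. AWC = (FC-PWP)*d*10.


AWC = (FC - PWP) * d * 10
AWC = (0.3 - 0.19) * 79 * 10
AWC = 0.1100 * 79 * 10

86.9000 mm


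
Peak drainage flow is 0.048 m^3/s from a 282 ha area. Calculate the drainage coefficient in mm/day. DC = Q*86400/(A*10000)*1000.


DC = Q * 86400 / (A * 10000) * 1000
DC = 0.048 * 86400 / (282 * 10000) * 1000
DC = 4147200.0000 / 2820000

1.4706 mm/day


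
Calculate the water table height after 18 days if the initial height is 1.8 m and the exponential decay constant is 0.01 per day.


m = m0 * exp(-k*t)
m = 1.8 * exp(-0.01 * 18)
m = 1.8 * exp(-0.1800)

1.5035 m


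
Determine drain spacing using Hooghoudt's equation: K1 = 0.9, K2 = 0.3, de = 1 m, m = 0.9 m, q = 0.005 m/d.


S^2 = 8*K2*de*m/q + 4*K1*m^2/q
S^2 = 8*0.3*1*0.9/0.005 + 4*0.9*0.9^2/0.005
S = sqrt(1015.2000)

31.8622 m


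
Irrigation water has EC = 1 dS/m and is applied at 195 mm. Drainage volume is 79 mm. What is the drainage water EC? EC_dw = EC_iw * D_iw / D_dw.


EC_dw = EC_iw * D_iw / D_dw
EC_dw = 1 * 195 / 79
EC_dw = 195 / 79

2.4684 dS/m


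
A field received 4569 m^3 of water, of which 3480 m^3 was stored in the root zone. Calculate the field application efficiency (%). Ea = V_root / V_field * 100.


Ea = V_root / V_field * 100 = 3480 / 4569 * 100 = 76.1655%

76.1655 %


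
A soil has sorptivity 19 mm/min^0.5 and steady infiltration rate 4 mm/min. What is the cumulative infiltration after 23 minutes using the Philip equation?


F = S*sqrt(t) + A*t
F = 19*sqrt(23) + 4*23
F = 19*4.795832 + 92

183.1208 mm


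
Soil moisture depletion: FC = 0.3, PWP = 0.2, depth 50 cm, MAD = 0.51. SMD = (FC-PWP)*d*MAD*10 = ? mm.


SMD = (FC - PWP) * d * MAD * 10
SMD = (0.3 - 0.2) * 50 * 0.51 * 10
SMD = 0.1000 * 50 * 0.51 * 10

25.5000 mm


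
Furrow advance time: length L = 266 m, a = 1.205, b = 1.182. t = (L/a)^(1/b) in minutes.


t = (L/a)^(1/b)
t = (266/1.205)^(1/1.182)
t = 220.746888^(1/1.182)

96.1591 min


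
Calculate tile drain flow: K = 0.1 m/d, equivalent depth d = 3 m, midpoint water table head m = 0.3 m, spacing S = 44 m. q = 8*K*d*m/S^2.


q = 8*K*d*m/S^2
q = 8*0.1*3*0.3/44^2
q = 0.7200 / 1936

3.7190e-04 m/d


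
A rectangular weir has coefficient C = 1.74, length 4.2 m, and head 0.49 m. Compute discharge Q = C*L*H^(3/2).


Q = C * L * H^(3/2) = 1.74 * 4.2 * 0.49^1.5 = 1.74 * 4.2 * 0.343000

2.5066 m^3/s


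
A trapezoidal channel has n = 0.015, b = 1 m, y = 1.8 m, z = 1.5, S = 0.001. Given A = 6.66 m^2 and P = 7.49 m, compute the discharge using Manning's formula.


R = A/P = 6.66/7.49 = 0.889186
Q = (1/0.015) * 6.66 * 0.889186^(2/3) * 0.001^0.5

12.9831 m^3/s


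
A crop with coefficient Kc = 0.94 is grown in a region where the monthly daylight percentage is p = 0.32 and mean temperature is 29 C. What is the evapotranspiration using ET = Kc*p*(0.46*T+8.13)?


ET = Kc * p * (0.46*T + 8.13)
ET = 0.94 * 0.32 * (0.46*29 + 8.13)
ET = 0.94 * 0.32 * 21.4700

6.4582 mm/day


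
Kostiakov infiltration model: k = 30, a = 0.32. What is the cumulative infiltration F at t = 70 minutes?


F = k * t^a = 30 * 70^0.32
F = 30 * 3.894318

116.8295 mm


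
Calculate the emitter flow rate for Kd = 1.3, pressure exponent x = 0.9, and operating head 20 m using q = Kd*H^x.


q = Kd * H^x = 1.3 * 20^0.9 = 1.3 * 14.822689

19.2695 L/h


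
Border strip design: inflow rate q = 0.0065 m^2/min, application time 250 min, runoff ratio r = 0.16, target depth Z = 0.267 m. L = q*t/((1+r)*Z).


L = q*t/((1+r)*Z)
L = 0.0065*250/((1+0.16)*0.267)
L = 1.625/0.30972

5.2467 m


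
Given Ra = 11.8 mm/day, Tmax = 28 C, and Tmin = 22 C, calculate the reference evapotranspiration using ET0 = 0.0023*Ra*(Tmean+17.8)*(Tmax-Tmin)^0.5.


Tmean = (Tmax + Tmin)/2 = (28 + 22)/2 = 25.0
ET0 = 0.0023 * 11.8 * (25.0 + 17.8) * sqrt(28 - 22)
ET0 = 0.0023 * 11.8 * 42.8 * 2.449490

2.8453 mm/day


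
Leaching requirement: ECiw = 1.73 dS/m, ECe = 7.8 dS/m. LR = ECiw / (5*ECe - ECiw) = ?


LR = ECiw / (5*ECe - ECiw)
LR = 1.73 / (5*7.8 - 1.73)
LR = 1.73 / 37.2700

0.0464


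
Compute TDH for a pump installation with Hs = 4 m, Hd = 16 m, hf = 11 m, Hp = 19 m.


TDH = Hs + Hd + hf + Hp = 4 + 16 + 11 + 19 = 50

50 m


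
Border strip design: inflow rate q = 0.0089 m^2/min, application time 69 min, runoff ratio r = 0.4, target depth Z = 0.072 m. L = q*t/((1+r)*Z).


L = q*t/((1+r)*Z)
L = 0.0089*69/((1+0.4)*0.072)
L = 0.6141/0.1008

6.0923 m


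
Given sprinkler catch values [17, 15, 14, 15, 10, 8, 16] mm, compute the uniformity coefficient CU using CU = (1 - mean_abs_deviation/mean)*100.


mean = 13.571429 mm
MAD = 2.612245 mm
CU = (1 - 2.612245/13.571429)*100

80.7519 %


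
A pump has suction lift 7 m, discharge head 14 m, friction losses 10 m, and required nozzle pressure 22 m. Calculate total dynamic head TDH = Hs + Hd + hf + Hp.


TDH = Hs + Hd + hf + Hp = 7 + 14 + 10 + 22 = 53

53 m


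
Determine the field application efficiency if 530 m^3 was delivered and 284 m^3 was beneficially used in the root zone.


Ea = V_root / V_field * 100 = 284 / 530 * 100 = 53.5849%

53.5849 %


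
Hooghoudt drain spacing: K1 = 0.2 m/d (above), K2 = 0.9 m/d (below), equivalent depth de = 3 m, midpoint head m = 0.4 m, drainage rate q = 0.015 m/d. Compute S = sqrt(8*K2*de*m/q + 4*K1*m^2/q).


S^2 = 8*K2*de*m/q + 4*K1*m^2/q
S^2 = 8*0.9*3*0.4/0.015 + 4*0.2*0.4^2/0.015
S = sqrt(584.5333)

24.1771 m


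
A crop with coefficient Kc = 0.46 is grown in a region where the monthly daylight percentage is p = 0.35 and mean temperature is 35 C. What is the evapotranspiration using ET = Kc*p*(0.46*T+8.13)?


ET = Kc * p * (0.46*T + 8.13)
ET = 0.46 * 0.35 * (0.46*35 + 8.13)
ET = 0.46 * 0.35 * 24.2300

3.9010 mm/day


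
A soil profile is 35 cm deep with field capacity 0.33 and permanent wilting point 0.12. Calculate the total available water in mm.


AWC = (FC - PWP) * d * 10
AWC = (0.33 - 0.12) * 35 * 10
AWC = 0.2100 * 35 * 10

73.5000 mm


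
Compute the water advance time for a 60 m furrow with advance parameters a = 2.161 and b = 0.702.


t = (L/a)^(1/b)
t = (60/2.161)^(1/0.702)
t = 27.764924^(1/0.702)

113.8316 min


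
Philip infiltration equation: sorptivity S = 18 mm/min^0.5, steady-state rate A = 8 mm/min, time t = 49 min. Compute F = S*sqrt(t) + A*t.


F = S*sqrt(t) + A*t
F = 18*sqrt(49) + 8*49
F = 18*7.000000 + 392

518.0000 mm


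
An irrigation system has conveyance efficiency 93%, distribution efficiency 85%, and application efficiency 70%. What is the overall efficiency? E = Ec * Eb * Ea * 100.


Ec = 0.93, Eb = 0.85, Ea = 0.7
E = 0.93 * 0.85 * 0.7 * 100 = 55.3350%

55.3350 %


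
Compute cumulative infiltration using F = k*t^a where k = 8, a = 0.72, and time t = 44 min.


F = k * t^a = 8 * 44^0.72
F = 8 * 15.250565

122.0045 mm


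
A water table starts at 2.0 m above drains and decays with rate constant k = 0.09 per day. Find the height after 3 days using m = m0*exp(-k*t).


m = m0 * exp(-k*t)
m = 2.0 * exp(-0.09 * 3)
m = 2.0 * exp(-0.2700)

1.5268 m


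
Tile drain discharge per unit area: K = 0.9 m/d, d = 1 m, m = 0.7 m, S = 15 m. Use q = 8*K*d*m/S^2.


q = 8*K*d*m/S^2
q = 8*0.9*1*0.7/15^2
q = 5.0400 / 225

0.0224 m/d


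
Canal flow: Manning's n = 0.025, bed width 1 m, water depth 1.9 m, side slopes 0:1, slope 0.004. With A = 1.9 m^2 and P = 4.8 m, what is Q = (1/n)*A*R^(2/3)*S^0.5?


R = A/P = 1.9/4.8 = 0.395833
Q = (1/0.025) * 1.9 * 0.395833^(2/3) * 0.004^0.5

2.5913 m^3/s


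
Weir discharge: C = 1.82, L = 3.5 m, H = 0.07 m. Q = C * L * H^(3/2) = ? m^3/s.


Q = C * L * H^(3/2) = 1.82 * 3.5 * 0.07^1.5 = 1.82 * 3.5 * 0.018520

0.1180 m^3/s


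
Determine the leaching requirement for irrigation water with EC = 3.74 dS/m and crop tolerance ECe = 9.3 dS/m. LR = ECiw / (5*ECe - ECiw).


LR = ECiw / (5*ECe - ECiw)
LR = 3.74 / (5*9.3 - 3.74)
LR = 3.74 / 42.7600

0.0875


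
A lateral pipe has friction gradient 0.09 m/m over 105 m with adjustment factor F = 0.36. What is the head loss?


hf = J * L * F = 0.09 * 105 * 0.36 = 3.4020 m

3.4020 m


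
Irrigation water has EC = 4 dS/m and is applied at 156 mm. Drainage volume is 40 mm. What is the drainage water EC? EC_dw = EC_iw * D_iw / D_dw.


EC_dw = EC_iw * D_iw / D_dw
EC_dw = 4 * 156 / 40
EC_dw = 624 / 40

15.6000 dS/m


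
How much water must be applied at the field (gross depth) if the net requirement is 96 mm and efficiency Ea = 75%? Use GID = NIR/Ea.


Ea = 75% = 0.75
GID = NIR / Ea = 96 / 0.75 = 128.0000 mm

128.0000 mm


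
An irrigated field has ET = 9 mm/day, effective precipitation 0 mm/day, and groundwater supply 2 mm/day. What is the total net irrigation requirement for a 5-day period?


Daily deficit = ET - Pe - GW = 9 - 0 - 2 = 7 mm/day
NIR = 7 * 5 = 35 mm

35.0000 mm


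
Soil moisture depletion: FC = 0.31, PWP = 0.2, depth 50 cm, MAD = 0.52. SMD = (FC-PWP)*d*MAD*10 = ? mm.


SMD = (FC - PWP) * d * MAD * 10
SMD = (0.31 - 0.2) * 50 * 0.52 * 10
SMD = 0.1100 * 50 * 0.52 * 10

28.6000 mm


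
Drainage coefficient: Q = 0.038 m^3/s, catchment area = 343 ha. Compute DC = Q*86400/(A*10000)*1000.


DC = Q * 86400 / (A * 10000) * 1000
DC = 0.038 * 86400 / (343 * 10000) * 1000
DC = 3283200.0000 / 3430000

0.9572 mm/day


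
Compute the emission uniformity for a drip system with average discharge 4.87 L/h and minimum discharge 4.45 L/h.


EU = (q_min/q_avg)*100 = (4.45/4.87)*100 = 91.3758%

91.3758 %


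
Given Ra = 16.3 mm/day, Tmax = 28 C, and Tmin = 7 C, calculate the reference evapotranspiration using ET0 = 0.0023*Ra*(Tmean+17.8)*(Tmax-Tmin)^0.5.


Tmean = (Tmax + Tmin)/2 = (28 + 7)/2 = 17.5
ET0 = 0.0023 * 16.3 * (17.5 + 17.8) * sqrt(28 - 7)
ET0 = 0.0023 * 16.3 * 35.3 * 4.582576

6.0646 mm/day


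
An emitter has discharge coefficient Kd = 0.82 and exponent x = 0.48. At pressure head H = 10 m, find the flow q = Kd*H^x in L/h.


q = Kd * H^x = 0.82 * 10^0.48 = 0.82 * 3.019952

2.4764 L/h


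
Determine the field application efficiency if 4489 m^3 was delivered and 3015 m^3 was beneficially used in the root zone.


Ea = V_root / V_field * 100 = 3015 / 4489 * 100 = 67.1642%

67.1642 %


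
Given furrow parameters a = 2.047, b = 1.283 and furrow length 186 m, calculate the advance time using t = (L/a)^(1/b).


t = (L/a)^(1/b)
t = (186/2.047)^(1/1.283)
t = 90.864680^(1/1.283)

33.6061 min


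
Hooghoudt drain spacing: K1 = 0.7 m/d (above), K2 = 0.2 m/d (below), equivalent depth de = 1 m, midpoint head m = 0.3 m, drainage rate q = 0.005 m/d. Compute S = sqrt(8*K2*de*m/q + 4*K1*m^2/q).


S^2 = 8*K2*de*m/q + 4*K1*m^2/q
S^2 = 8*0.2*1*0.3/0.005 + 4*0.7*0.3^2/0.005
S = sqrt(146.4000)

12.0996 m


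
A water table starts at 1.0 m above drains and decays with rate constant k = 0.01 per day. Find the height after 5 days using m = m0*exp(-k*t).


m = m0 * exp(-k*t)
m = 1.0 * exp(-0.01 * 5)
m = 1.0 * exp(-0.0500)

0.9512 m


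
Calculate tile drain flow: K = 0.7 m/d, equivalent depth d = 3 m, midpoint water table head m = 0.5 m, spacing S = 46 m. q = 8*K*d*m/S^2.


q = 8*K*d*m/S^2
q = 8*0.7*3*0.5/46^2
q = 8.4000 / 2116

0.0040 m/d


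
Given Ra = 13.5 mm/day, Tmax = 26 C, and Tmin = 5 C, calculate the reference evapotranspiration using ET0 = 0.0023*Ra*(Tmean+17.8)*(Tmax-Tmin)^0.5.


Tmean = (Tmax + Tmin)/2 = (26 + 5)/2 = 15.5
ET0 = 0.0023 * 13.5 * (15.5 + 17.8) * sqrt(26 - 5)
ET0 = 0.0023 * 13.5 * 33.3 * 4.582576

4.7382 mm/day


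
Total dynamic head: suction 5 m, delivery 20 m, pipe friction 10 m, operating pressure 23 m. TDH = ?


TDH = Hs + Hd + hf + Hp = 5 + 20 + 10 + 23 = 58

58 m


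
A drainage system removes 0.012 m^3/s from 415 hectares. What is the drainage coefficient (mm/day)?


DC = Q * 86400 / (A * 10000) * 1000
DC = 0.012 * 86400 / (415 * 10000) * 1000
DC = 1036800.0000 / 4150000

0.2498 mm/day


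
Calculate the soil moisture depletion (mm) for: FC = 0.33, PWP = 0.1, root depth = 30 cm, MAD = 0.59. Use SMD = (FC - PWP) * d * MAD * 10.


SMD = (FC - PWP) * d * MAD * 10
SMD = (0.33 - 0.1) * 30 * 0.59 * 10
SMD = 0.2300 * 30 * 0.59 * 10

40.7100 mm


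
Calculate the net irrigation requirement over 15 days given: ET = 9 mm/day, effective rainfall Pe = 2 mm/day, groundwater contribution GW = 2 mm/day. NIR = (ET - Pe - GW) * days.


Daily deficit = ET - Pe - GW = 9 - 2 - 2 = 5 mm/day
NIR = 5 * 15 = 75 mm

75.0000 mm


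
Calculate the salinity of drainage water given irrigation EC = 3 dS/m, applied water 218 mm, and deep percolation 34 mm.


EC_dw = EC_iw * D_iw / D_dw
EC_dw = 3 * 218 / 34
EC_dw = 654 / 34

19.2353 dS/m


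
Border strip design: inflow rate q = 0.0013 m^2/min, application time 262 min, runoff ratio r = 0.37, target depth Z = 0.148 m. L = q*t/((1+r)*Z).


L = q*t/((1+r)*Z)
L = 0.0013*262/((1+0.37)*0.148)
L = 0.3406/0.20276

1.6798 m


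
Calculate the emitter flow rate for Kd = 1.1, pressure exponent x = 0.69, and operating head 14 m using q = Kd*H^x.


q = Kd * H^x = 1.1 * 14^0.69 = 1.1 * 6.177722

6.7955 L/h


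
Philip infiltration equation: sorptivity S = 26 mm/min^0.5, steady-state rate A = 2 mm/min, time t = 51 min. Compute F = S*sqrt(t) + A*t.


F = S*sqrt(t) + A*t
F = 26*sqrt(51) + 2*51
F = 26*7.141428 + 102

287.6771 mm


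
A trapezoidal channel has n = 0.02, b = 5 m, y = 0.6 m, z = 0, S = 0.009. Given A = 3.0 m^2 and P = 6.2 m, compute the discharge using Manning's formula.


R = A/P = 3.0/6.2 = 0.483871
Q = (1/0.02) * 3.0 * 0.483871^(2/3) * 0.009^0.5

8.7707 m^3/s


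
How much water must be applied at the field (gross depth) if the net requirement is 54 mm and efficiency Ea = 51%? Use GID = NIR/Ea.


Ea = 51% = 0.51
GID = NIR / Ea = 54 / 0.51 = 105.8824 mm

105.8824 mm


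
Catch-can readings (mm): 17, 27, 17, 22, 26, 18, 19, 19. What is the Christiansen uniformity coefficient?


mean = 20.625000 mm
MAD = 3.281250 mm
CU = (1 - 3.281250/20.625000)*100

84.0909 %


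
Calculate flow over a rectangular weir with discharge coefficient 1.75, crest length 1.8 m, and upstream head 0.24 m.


Q = C * L * H^(3/2) = 1.75 * 1.8 * 0.24^1.5 = 1.75 * 1.8 * 0.117576

0.3704 m^3/s


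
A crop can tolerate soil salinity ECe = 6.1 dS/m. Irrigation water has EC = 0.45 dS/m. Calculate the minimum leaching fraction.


LR = ECiw / (5*ECe - ECiw)
LR = 0.45 / (5*6.1 - 0.45)
LR = 0.45 / 30.0500

0.0150


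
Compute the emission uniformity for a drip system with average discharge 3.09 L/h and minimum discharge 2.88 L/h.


EU = (q_min/q_avg)*100 = (2.88/3.09)*100 = 93.2039%

93.2039 %


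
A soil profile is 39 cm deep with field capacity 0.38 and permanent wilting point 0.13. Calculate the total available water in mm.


AWC = (FC - PWP) * d * 10
AWC = (0.38 - 0.13) * 39 * 10
AWC = 0.2500 * 39 * 10

97.5000 mm


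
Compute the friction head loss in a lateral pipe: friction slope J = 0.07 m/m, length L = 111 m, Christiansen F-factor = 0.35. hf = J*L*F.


hf = J * L * F = 0.07 * 111 * 0.35 = 2.7195 m

2.7195 m


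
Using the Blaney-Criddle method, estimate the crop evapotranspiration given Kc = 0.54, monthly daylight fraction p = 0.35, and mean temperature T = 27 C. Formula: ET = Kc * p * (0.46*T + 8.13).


ET = Kc * p * (0.46*T + 8.13)
ET = 0.54 * 0.35 * (0.46*27 + 8.13)
ET = 0.54 * 0.35 * 20.5500

3.8840 mm/day


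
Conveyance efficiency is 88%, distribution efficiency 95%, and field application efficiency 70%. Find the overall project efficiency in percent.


Ec = 0.88, Eb = 0.95, Ea = 0.7
E = 0.88 * 0.95 * 0.7 * 100 = 58.5200%

58.5200 %


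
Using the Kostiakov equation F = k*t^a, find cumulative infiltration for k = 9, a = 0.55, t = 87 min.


F = k * t^a = 9 * 87^0.55
F = 9 * 11.660994

104.9489 mm


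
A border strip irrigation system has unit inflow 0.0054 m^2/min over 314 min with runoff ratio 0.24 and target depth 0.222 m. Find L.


L = q*t/((1+r)*Z)
L = 0.0054*314/((1+0.24)*0.222)
L = 1.6956/0.27528

6.1595 m


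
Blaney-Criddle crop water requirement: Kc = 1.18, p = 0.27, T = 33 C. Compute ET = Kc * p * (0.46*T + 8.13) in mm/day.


ET = Kc * p * (0.46*T + 8.13)
ET = 1.18 * 0.27 * (0.46*33 + 8.13)
ET = 1.18 * 0.27 * 23.3100

7.4266 mm/day


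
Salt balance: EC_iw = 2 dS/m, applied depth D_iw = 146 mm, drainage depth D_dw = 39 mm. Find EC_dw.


EC_dw = EC_iw * D_iw / D_dw
EC_dw = 2 * 146 / 39
EC_dw = 292 / 39

7.4872 dS/m


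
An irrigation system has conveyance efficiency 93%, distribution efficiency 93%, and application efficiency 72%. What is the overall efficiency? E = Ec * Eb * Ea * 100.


Ec = 0.93, Eb = 0.93, Ea = 0.72
E = 0.93 * 0.93 * 0.72 * 100 = 62.2728%

62.2728 %


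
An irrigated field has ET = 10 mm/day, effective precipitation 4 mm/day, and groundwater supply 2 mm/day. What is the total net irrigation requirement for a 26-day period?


Daily deficit = ET - Pe - GW = 10 - 4 - 2 = 4 mm/day
NIR = 4 * 26 = 104 mm

104.0000 mm


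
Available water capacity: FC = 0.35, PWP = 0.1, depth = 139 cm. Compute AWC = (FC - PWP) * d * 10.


AWC = (FC - PWP) * d * 10
AWC = (0.35 - 0.1) * 139 * 10
AWC = 0.2500 * 139 * 10

347.5000 mm


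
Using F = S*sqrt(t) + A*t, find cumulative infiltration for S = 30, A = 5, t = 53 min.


F = S*sqrt(t) + A*t
F = 30*sqrt(53) + 5*53
F = 30*7.280110 + 265

483.4033 mm


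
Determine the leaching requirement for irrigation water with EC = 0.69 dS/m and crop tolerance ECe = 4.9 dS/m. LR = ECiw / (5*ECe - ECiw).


LR = ECiw / (5*ECe - ECiw)
LR = 0.69 / (5*4.9 - 0.69)
LR = 0.69 / 23.8100

0.0290


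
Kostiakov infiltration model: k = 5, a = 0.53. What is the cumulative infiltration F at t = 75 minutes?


F = k * t^a = 5 * 75^0.53
F = 5 * 9.857856

49.2893 mm


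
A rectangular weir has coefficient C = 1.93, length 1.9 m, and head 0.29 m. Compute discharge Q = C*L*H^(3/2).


Q = C * L * H^(3/2) = 1.93 * 1.9 * 0.29^1.5 = 1.93 * 1.9 * 0.156170

0.5727 m^3/s


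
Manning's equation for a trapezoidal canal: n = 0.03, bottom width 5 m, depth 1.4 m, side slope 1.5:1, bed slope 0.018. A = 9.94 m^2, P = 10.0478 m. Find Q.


R = A/P = 9.94/10.0478 = 0.989271
Q = (1/0.03) * 9.94 * 0.989271^(2/3) * 0.018^0.5

44.1345 m^3/s


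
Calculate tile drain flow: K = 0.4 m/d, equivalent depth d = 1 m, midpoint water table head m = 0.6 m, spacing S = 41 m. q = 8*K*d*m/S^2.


q = 8*K*d*m/S^2
q = 8*0.4*1*0.6/41^2
q = 1.9200 / 1681

0.0011 m/d


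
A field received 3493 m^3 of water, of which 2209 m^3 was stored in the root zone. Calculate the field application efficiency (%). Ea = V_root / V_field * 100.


Ea = V_root / V_field * 100 = 2209 / 3493 * 100 = 63.2408%

63.2408 %


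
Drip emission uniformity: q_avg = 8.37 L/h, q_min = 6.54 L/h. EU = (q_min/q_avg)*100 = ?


EU = (q_min/q_avg)*100 = (6.54/8.37)*100 = 78.1362%

78.1362 %


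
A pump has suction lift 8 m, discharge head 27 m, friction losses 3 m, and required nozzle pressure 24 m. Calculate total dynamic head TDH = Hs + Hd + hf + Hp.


TDH = Hs + Hd + hf + Hp = 8 + 27 + 3 + 24 = 62

62 m


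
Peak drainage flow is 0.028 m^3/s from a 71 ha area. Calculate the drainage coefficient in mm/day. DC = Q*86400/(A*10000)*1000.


DC = Q * 86400 / (A * 10000) * 1000
DC = 0.028 * 86400 / (71 * 10000) * 1000
DC = 2419200.0000 / 710000

3.4073 mm/day


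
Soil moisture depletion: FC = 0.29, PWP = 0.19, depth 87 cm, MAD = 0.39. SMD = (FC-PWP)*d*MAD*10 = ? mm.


SMD = (FC - PWP) * d * MAD * 10
SMD = (0.29 - 0.19) * 87 * 0.39 * 10
SMD = 0.1000 * 87 * 0.39 * 10

33.9300 mm


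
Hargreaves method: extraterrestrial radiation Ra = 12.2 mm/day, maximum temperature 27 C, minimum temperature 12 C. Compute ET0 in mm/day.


Tmean = (Tmax + Tmin)/2 = (27 + 12)/2 = 19.5
ET0 = 0.0023 * 12.2 * (19.5 + 17.8) * sqrt(27 - 12)
ET0 = 0.0023 * 12.2 * 37.3 * 3.872983

4.0536 mm/day


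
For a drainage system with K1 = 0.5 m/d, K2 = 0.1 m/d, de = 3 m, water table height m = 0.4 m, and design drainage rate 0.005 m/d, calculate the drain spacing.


S^2 = 8*K2*de*m/q + 4*K1*m^2/q
S^2 = 8*0.1*3*0.4/0.005 + 4*0.5*0.4^2/0.005
S = sqrt(256.0000)

16.0000 m


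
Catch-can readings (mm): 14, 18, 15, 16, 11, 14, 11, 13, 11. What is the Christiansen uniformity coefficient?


mean = 13.666667 mm
MAD = 1.925926 mm
CU = (1 - 1.925926/13.666667)*100

85.9079 %


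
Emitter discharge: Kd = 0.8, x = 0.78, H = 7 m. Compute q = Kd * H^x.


q = Kd * H^x = 0.8 * 7^0.78 = 0.8 * 4.562223

3.6498 L/h


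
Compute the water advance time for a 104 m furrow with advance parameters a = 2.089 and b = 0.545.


t = (L/a)^(1/b)
t = (104/2.089)^(1/0.545)
t = 49.784586^(1/0.545)

1299.9768 min


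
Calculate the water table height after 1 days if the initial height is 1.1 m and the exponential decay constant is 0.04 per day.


m = m0 * exp(-k*t)
m = 1.1 * exp(-0.04 * 1)
m = 1.1 * exp(-0.0400)

1.0569 m


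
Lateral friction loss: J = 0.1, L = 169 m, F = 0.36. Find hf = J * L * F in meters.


hf = J * L * F = 0.1 * 169 * 0.36 = 6.0840 m

6.0840 m


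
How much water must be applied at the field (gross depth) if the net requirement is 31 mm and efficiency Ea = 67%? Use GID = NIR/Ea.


Ea = 67% = 0.67
GID = NIR / Ea = 31 / 0.67 = 46.2687 mm

46.2687 mm


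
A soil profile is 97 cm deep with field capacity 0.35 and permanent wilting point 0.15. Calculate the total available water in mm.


AWC = (FC - PWP) * d * 10
AWC = (0.35 - 0.15) * 97 * 10
AWC = 0.2000 * 97 * 10

194.0000 mm


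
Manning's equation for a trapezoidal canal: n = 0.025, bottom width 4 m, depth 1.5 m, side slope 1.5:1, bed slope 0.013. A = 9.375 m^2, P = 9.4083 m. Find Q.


R = A/P = 9.375/9.4083 = 0.996461
Q = (1/0.025) * 9.375 * 0.996461^(2/3) * 0.013^0.5

42.6556 m^3/s


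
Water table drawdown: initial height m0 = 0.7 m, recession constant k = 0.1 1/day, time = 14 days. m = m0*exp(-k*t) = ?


m = m0 * exp(-k*t)
m = 0.7 * exp(-0.1 * 14)
m = 0.7 * exp(-1.4000)

0.1726 m


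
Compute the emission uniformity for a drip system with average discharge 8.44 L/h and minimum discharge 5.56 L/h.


EU = (q_min/q_avg)*100 = (5.56/8.44)*100 = 65.8768%

65.8768 %


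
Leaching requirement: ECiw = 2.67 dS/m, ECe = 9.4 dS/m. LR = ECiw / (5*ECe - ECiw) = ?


LR = ECiw / (5*ECe - ECiw)
LR = 2.67 / (5*9.4 - 2.67)
LR = 2.67 / 44.3300

0.0602


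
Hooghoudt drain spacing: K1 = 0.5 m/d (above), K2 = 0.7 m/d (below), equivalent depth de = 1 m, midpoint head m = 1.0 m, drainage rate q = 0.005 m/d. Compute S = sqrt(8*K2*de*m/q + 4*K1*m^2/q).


S^2 = 8*K2*de*m/q + 4*K1*m^2/q
S^2 = 8*0.7*1*1.0/0.005 + 4*0.5*1.0^2/0.005
S = sqrt(1520.0000)

38.9872 m


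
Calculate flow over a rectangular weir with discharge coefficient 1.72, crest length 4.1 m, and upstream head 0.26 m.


Q = C * L * H^(3/2) = 1.72 * 4.1 * 0.26^1.5 = 1.72 * 4.1 * 0.132575

0.9349 m^3/s


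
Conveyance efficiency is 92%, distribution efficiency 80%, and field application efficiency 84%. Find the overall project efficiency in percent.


Ec = 0.92, Eb = 0.8, Ea = 0.84
E = 0.92 * 0.8 * 0.84 * 100 = 61.8240%

61.8240 %


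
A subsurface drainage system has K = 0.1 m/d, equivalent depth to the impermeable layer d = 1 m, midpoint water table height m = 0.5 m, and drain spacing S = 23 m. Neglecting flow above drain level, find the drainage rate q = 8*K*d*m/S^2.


q = 8*K*d*m/S^2
q = 8*0.1*1*0.5/23^2
q = 0.4000 / 529

7.5614e-04 m/d


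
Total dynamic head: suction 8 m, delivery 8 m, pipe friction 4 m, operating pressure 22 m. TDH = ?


TDH = Hs + Hd + hf + Hp = 8 + 8 + 4 + 22 = 42

42 m


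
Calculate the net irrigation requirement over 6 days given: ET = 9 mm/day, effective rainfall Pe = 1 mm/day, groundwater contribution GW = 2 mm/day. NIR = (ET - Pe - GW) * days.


Daily deficit = ET - Pe - GW = 9 - 1 - 2 = 6 mm/day
NIR = 6 * 6 = 36 mm

36.0000 mm


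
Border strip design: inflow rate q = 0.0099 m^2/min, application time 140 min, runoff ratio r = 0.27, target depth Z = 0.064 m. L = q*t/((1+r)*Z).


L = q*t/((1+r)*Z)
L = 0.0099*140/((1+0.27)*0.064)
L = 1.386/0.08128

17.0522 m


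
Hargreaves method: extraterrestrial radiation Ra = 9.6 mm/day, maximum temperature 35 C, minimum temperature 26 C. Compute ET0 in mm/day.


Tmean = (Tmax + Tmin)/2 = (35 + 26)/2 = 30.5
ET0 = 0.0023 * 9.6 * (30.5 + 17.8) * sqrt(35 - 26)
ET0 = 0.0023 * 9.6 * 48.3 * 3.000000

3.1994 mm/day


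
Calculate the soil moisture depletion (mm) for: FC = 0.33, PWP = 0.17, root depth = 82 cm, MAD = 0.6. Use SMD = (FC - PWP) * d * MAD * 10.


SMD = (FC - PWP) * d * MAD * 10
SMD = (0.33 - 0.17) * 82 * 0.6 * 10
SMD = 0.1600 * 82 * 0.6 * 10

78.7200 mm


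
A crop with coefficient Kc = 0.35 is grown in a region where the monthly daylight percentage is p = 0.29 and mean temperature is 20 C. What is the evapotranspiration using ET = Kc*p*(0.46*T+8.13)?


ET = Kc * p * (0.46*T + 8.13)
ET = 0.35 * 0.29 * (0.46*20 + 8.13)
ET = 0.35 * 0.29 * 17.3300

1.7590 mm/day


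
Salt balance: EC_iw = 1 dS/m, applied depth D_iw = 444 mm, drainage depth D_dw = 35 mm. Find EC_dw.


EC_dw = EC_iw * D_iw / D_dw
EC_dw = 1 * 444 / 35
EC_dw = 444 / 35

12.6857 dS/m


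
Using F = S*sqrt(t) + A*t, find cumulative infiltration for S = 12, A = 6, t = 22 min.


F = S*sqrt(t) + A*t
F = 12*sqrt(22) + 6*22
F = 12*4.690416 + 132

188.2850 mm


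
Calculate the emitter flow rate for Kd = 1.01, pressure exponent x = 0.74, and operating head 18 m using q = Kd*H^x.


q = Kd * H^x = 1.01 * 18^0.74 = 1.01 * 8.489882

8.5748 L/h


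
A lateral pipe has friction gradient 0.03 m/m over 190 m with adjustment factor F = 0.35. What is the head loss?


hf = J * L * F = 0.03 * 190 * 0.35 = 1.9950 m

1.9950 m


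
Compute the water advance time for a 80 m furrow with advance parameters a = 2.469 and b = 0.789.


t = (L/a)^(1/b)
t = (80/2.469)^(1/0.789)
t = 32.401782^(1/0.789)

82.1365 min


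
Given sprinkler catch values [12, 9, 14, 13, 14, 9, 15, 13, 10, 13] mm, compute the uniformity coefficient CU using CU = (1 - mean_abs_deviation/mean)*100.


mean = 12.200000 mm
MAD = 1.760000 mm
CU = (1 - 1.760000/12.200000)*100

85.5738 %


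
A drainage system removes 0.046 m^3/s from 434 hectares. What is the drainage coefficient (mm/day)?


DC = Q * 86400 / (A * 10000) * 1000
DC = 0.046 * 86400 / (434 * 10000) * 1000
DC = 3974400.0000 / 4340000

0.9158 mm/day


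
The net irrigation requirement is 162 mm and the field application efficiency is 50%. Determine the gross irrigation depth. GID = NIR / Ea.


Ea = 50% = 0.5
GID = NIR / Ea = 162 / 0.5 = 324.0000 mm

324.0000 mm


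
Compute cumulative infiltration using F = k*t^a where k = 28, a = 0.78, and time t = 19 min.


F = k * t^a = 28 * 19^0.78
F = 28 * 9.940948

278.3465 mm


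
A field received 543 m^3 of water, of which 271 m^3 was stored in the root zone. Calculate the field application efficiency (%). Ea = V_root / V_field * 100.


Ea = V_root / V_field * 100 = 271 / 543 * 100 = 49.9079%

49.9079 %


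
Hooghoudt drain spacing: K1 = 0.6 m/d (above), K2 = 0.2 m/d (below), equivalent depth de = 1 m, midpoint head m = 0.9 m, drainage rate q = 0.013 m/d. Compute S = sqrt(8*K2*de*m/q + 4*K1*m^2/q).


S^2 = 8*K2*de*m/q + 4*K1*m^2/q
S^2 = 8*0.2*1*0.9/0.013 + 4*0.6*0.9^2/0.013
S = sqrt(260.3077)

16.1341 m


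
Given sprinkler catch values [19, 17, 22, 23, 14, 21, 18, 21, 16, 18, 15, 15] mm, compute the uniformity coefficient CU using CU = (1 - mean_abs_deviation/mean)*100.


mean = 18.250000 mm
MAD = 2.458333 mm
CU = (1 - 2.458333/18.250000)*100

86.5297 %


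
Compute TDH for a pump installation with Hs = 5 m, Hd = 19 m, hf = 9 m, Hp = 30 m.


TDH = Hs + Hd + hf + Hp = 5 + 19 + 9 + 30 = 63

63 m


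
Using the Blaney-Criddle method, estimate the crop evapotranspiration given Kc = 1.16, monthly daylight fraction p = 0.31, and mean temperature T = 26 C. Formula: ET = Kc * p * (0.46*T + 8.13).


ET = Kc * p * (0.46*T + 8.13)
ET = 1.16 * 0.31 * (0.46*26 + 8.13)
ET = 1.16 * 0.31 * 20.0900

7.2244 mm/day


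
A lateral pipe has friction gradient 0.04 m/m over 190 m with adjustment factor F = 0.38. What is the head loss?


hf = J * L * F = 0.04 * 190 * 0.38 = 2.8880 m

2.8880 m


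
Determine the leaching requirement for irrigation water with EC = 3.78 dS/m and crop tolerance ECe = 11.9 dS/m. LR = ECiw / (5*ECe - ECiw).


LR = ECiw / (5*ECe - ECiw)
LR = 3.78 / (5*11.9 - 3.78)
LR = 3.78 / 55.7200

0.0678


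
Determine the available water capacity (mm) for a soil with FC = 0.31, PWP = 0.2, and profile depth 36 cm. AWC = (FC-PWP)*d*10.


AWC = (FC - PWP) * d * 10
AWC = (0.31 - 0.2) * 36 * 10
AWC = 0.1100 * 36 * 10

39.6000 mm


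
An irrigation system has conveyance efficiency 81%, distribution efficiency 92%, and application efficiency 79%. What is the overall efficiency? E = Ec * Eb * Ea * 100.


Ec = 0.81, Eb = 0.92, Ea = 0.79
E = 0.81 * 0.92 * 0.79 * 100 = 58.8708%

58.8708 %


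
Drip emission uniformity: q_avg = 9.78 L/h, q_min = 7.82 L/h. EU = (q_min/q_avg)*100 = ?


EU = (q_min/q_avg)*100 = (7.82/9.78)*100 = 79.9591%

79.9591 %


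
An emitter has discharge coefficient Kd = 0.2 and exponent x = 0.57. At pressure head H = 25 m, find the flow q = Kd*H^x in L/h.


q = Kd * H^x = 0.2 * 25^0.57 = 0.2 * 6.263626

1.2527 L/h


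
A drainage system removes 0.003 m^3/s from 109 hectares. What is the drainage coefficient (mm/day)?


DC = Q * 86400 / (A * 10000) * 1000
DC = 0.003 * 86400 / (109 * 10000) * 1000
DC = 259200.0000 / 1090000

0.2378 mm/day


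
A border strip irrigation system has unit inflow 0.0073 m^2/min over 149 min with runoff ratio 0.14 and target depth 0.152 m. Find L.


L = q*t/((1+r)*Z)
L = 0.0073*149/((1+0.14)*0.152)
L = 1.0877/0.17328

6.2771 m


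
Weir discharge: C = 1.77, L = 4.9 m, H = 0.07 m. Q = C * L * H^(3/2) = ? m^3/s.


Q = C * L * H^(3/2) = 1.77 * 4.9 * 0.07^1.5 = 1.77 * 4.9 * 0.018520

0.1606 m^3/s


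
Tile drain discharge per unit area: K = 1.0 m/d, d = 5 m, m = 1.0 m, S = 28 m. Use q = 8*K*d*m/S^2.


q = 8*K*d*m/S^2
q = 8*1.0*5*1.0/28^2
q = 40.0000 / 784

0.0510 m/d


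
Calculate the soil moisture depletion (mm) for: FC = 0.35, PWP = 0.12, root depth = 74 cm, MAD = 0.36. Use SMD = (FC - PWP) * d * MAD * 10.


SMD = (FC - PWP) * d * MAD * 10
SMD = (0.35 - 0.12) * 74 * 0.36 * 10
SMD = 0.2300 * 74 * 0.36 * 10

61.2720 mm


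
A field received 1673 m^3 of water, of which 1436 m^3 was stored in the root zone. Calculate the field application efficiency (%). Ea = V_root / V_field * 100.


Ea = V_root / V_field * 100 = 1436 / 1673 * 100 = 85.8338%

85.8338 %


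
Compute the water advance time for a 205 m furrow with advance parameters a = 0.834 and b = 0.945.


t = (L/a)^(1/b)
t = (205/0.834)^(1/0.945)
t = 245.803357^(1/0.945)

338.6278 min


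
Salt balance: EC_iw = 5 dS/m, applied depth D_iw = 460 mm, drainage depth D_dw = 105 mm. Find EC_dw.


EC_dw = EC_iw * D_iw / D_dw
EC_dw = 5 * 460 / 105
EC_dw = 2300 / 105

21.9048 dS/m


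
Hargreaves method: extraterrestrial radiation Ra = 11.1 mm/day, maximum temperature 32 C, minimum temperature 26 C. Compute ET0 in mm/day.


Tmean = (Tmax + Tmin)/2 = (32 + 26)/2 = 29.0
ET0 = 0.0023 * 11.1 * (29.0 + 17.8) * sqrt(32 - 26)
ET0 = 0.0023 * 11.1 * 46.8 * 2.449490

2.9267 mm/day


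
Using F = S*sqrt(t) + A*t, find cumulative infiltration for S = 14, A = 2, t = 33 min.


F = S*sqrt(t) + A*t
F = 14*sqrt(33) + 2*33
F = 14*5.744563 + 66

146.4239 mm


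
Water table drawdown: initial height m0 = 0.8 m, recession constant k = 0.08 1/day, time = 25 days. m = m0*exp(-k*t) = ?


m = m0 * exp(-k*t)
m = 0.8 * exp(-0.08 * 25)
m = 0.8 * exp(-2.0000)

0.1083 m


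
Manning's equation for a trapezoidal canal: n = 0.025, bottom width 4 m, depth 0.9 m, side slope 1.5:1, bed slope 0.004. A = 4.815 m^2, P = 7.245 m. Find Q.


R = A/P = 4.815/7.245 = 0.664596
Q = (1/0.025) * 4.815 * 0.664596^(2/3) * 0.004^0.5

9.2767 m^3/s


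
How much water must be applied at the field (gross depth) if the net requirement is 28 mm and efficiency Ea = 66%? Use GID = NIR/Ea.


Ea = 66% = 0.66
GID = NIR / Ea = 28 / 0.66 = 42.4242 mm

42.4242 mm


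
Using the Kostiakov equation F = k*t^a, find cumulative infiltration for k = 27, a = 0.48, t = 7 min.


F = k * t^a = 27 * 7^0.48
F = 27 * 2.544761

68.7085 mm


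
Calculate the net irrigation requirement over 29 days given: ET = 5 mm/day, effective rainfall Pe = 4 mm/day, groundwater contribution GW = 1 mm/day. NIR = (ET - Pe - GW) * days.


Daily deficit = ET - Pe - GW = 5 - 4 - 1 = 0 mm/day
NIR = 0 * 29 = 0 mm

0 mm


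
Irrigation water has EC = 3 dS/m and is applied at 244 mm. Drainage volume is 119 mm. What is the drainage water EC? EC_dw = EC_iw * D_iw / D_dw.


EC_dw = EC_iw * D_iw / D_dw
EC_dw = 3 * 244 / 119
EC_dw = 732 / 119

6.1513 dS/m


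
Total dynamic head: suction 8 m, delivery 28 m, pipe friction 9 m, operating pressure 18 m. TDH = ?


TDH = Hs + Hd + hf + Hp = 8 + 28 + 9 + 18 = 63

63 m


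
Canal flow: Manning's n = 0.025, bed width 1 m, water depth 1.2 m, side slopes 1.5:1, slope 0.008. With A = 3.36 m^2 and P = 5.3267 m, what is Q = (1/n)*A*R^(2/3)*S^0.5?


R = A/P = 3.36/5.3267 = 0.630785
Q = (1/0.025) * 3.36 * 0.630785^(2/3) * 0.008^0.5

8.8416 m^3/s
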